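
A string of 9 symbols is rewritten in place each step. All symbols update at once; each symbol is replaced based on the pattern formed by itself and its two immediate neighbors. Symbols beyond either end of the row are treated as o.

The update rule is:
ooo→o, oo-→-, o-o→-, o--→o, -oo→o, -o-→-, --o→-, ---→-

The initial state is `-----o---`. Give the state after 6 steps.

o-----o--
-o-----o-
--o------
o--o-----
-o--o----
--o--o---

--o--o---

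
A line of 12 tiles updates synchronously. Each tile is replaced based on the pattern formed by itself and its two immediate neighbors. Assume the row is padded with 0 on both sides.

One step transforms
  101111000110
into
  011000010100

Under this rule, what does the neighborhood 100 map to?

0

At position 6 the neighborhood is 100; the next row has 0 there.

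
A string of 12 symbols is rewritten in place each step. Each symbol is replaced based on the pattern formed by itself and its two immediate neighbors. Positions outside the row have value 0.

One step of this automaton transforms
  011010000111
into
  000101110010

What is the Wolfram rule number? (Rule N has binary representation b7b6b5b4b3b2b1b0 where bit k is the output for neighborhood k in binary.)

177

position 10: 111 → 1  (bit 7 = 1)
position 2: 110 → 0  (bit 6 = 0)
position 3: 101 → 1  (bit 5 = 1)
position 5: 100 → 1  (bit 4 = 1)
position 1: 011 → 0  (bit 3 = 0)
position 4: 010 → 0  (bit 2 = 0)
position 0: 001 → 0  (bit 1 = 0)
position 6: 000 → 1  (bit 0 = 1)
bits b7..b0 = 10110001 = 177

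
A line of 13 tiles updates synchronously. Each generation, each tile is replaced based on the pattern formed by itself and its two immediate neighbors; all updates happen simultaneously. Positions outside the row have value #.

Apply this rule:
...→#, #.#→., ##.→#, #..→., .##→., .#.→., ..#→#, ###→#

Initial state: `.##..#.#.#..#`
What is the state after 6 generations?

..#.#......#.
.#....#####..
...###.####.#
.##.##..###..
..#..#.#.##.#
.#..#.....#..

.#..#.....#..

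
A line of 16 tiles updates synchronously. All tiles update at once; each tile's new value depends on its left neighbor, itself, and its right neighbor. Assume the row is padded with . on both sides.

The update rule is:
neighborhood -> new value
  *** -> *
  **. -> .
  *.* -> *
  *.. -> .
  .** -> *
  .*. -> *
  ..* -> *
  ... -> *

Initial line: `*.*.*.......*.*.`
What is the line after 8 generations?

********..**..**

*****.*********.
****.*********..
***.*********..*
**.*********..**
*.*********..**.
**********..**..
*********..**..*
********..**..**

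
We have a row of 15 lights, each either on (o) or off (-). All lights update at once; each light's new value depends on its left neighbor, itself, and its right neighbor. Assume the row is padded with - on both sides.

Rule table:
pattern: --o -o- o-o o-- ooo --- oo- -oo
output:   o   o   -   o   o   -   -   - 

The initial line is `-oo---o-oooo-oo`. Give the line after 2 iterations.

oooo---oo--o---

o--o-oo--oo----
oooo---oo--o---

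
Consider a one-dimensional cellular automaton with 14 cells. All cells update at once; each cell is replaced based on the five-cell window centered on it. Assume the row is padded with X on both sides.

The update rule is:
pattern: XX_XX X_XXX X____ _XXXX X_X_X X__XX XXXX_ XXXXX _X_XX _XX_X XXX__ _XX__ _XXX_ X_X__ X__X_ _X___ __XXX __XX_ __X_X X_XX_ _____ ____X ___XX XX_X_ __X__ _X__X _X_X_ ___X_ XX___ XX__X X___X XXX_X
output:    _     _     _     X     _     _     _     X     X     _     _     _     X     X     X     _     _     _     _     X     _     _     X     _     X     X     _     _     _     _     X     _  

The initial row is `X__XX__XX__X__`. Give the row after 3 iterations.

__________XXX_
_________X_X__
___________XX_

___________XX_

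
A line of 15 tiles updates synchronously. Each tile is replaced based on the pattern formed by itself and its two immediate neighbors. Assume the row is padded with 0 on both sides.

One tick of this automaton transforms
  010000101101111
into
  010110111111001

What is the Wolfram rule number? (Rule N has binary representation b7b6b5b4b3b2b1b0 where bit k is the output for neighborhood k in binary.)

109

position 12: 111 → 0  (bit 7 = 0)
position 9: 110 → 1  (bit 6 = 1)
position 7: 101 → 1  (bit 5 = 1)
position 2: 100 → 0  (bit 4 = 0)
position 8: 011 → 1  (bit 3 = 1)
position 1: 010 → 1  (bit 2 = 1)
position 0: 001 → 0  (bit 1 = 0)
position 3: 000 → 1  (bit 0 = 1)
bits b7..b0 = 01101101 = 109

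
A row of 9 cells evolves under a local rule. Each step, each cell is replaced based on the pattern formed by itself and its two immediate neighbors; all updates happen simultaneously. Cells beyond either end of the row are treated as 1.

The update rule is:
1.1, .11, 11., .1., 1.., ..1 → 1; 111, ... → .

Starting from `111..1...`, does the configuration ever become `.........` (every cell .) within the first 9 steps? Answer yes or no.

yes

..11111.1
111...111
..11.11..
111111111
.........
all cells are . at step 5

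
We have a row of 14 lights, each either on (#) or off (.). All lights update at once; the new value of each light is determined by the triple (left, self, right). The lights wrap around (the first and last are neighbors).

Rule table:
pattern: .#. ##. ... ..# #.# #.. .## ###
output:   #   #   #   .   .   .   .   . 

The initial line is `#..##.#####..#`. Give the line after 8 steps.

#...#.....#...
#.#.#.###.#.#.
#.#.#...#.#.#.
#.#.#.#.#.#.#.
#.#.#.#.#.#.#.  (fixed point — unchanged through step 8)

#.#.#.#.#.#.#.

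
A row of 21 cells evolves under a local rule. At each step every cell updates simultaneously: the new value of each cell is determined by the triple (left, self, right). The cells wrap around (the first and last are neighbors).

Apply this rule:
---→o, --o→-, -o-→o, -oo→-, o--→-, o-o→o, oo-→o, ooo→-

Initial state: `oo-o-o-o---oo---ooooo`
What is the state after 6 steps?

step 1: -ooooooo-o--o-o------
step 2: -------ooo--ooo-ooooo
step 3: -ooooo---o----oo----o
step 4: o----o-o-o-oo--o-oo-o
step 5: o-oo-oooooo-o--oo-oo-
step 6: oo-oo-----ooo---oo-oo

oo-oo-----ooo---oo-oo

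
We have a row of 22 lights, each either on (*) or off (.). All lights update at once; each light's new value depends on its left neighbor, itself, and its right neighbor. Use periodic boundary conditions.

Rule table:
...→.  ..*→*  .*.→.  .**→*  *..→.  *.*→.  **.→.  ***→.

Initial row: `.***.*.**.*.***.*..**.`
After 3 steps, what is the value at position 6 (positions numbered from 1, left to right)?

*

step 1: **.....*....*.....**..
step 2: *.....*....*.....**..*
step 3: .....*....*.....**..**
position 6 holds *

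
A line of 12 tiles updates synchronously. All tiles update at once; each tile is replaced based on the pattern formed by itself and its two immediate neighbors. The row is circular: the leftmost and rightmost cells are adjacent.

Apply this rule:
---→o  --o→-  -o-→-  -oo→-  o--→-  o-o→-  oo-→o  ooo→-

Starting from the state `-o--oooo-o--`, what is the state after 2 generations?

-------o---o
-ooooo---o--

-ooooo---o--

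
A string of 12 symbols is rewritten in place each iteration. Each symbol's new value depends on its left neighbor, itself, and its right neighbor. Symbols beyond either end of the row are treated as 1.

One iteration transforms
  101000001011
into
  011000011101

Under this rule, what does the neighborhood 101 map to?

At position 1 the neighborhood is 101; the next row has 1 there.

1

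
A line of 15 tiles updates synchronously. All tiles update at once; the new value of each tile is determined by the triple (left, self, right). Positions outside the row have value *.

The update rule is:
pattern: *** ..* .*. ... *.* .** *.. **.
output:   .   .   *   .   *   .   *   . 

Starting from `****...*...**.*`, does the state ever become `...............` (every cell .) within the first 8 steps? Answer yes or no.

....*..**....*.
*...**...*...**
.*....*..**....
***...**...*...
...*....*..**..
*..**...**...*.
.*...*....*..**
***..**...**...
step 8 is ***..**...**..., still not uniform .

no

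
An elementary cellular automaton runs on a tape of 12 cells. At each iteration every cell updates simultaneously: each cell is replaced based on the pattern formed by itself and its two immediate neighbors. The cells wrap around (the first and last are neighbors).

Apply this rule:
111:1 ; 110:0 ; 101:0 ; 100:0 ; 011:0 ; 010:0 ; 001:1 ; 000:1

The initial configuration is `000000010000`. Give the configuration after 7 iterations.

001100100101

111111100111
111111001011
111110010001
111100100110
011001001000
100010010011
001100100101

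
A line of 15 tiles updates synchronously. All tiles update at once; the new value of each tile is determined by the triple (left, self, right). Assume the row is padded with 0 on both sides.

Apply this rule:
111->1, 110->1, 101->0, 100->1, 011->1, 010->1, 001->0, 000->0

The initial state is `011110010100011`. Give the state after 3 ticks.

011111010110011
011111010111011
011111010111011

011111010111011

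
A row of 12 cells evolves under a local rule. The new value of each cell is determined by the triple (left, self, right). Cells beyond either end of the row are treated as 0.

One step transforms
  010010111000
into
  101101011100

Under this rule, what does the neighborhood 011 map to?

At position 6 the neighborhood is 011; the next row has 0 there.

0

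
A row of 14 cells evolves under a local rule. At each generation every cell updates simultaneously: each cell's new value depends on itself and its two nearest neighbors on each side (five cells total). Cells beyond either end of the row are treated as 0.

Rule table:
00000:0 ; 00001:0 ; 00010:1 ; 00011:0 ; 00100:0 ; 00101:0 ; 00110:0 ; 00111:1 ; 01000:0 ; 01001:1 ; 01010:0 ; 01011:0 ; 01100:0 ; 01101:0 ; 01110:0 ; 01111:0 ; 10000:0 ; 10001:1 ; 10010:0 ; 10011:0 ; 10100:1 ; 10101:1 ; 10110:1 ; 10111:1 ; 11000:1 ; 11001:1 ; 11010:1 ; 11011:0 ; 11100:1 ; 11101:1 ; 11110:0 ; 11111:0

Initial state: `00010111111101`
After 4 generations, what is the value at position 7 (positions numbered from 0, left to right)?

0

generation 1: 00100100000111
generation 2: 01010000000101
generation 3: 10010000001001
generation 4: 01000000010100
position 7 holds 0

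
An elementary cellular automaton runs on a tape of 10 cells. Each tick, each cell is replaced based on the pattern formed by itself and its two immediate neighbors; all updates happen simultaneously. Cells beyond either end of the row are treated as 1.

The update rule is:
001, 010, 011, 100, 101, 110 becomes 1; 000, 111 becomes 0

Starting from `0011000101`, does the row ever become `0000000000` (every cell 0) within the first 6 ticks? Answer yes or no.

tick 1: 1111101111
tick 2: 0000111000
tick 3: 1001101101
tick 4: 1111111111
tick 5: 0000000000
all cells are 0 at tick 5

yes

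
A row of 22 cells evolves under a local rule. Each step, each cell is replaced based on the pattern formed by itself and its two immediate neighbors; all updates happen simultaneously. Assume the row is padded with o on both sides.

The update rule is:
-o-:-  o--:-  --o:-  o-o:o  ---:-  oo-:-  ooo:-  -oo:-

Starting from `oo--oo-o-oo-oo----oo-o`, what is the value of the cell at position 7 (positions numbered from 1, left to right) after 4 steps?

------o-o--o--------o-
-------o-------------o
----------------------
----------------------
position 7 holds -

-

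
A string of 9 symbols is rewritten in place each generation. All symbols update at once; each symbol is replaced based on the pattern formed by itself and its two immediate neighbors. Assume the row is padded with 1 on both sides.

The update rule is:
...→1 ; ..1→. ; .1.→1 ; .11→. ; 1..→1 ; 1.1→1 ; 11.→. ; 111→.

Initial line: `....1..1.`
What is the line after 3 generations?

11.11.11.

111.11.11
...1..1..
11.11.11.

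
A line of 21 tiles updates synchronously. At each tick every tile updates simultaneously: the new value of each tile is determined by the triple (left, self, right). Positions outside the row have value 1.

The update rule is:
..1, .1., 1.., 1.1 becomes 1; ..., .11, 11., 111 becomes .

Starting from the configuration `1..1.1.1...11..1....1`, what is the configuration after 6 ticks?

1.111111.1..1....1..1

tick 1: .11111111.1..1111..1.
tick 2: 1........1111....1111
tick 3: .1......1....1..1....
tick 4: 111....111..111111..1
tick 5: ...1..1...11......11.
tick 6: 1.111111.1..1....1..1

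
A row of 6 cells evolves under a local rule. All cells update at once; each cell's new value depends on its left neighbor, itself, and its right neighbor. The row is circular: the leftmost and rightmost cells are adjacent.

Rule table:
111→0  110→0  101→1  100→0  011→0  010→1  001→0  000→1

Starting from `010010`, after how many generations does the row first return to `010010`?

1

010010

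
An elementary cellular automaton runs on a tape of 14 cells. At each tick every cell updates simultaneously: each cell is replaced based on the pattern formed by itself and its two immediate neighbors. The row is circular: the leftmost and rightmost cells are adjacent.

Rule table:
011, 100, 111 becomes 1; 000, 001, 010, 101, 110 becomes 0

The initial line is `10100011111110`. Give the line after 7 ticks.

00010011111100
00001011111010
00000011110001
10000011101000
01000011000100
00100010100010
00010000010001

00010000010001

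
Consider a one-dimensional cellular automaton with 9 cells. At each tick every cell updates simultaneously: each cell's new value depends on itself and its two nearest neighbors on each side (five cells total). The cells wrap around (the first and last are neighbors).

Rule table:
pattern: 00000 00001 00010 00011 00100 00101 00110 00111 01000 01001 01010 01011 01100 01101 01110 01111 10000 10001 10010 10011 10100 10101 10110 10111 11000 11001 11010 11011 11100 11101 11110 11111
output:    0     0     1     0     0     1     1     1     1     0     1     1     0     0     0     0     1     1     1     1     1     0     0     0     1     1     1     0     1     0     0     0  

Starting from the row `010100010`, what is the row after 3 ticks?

111000100

111111100
100000111
111000100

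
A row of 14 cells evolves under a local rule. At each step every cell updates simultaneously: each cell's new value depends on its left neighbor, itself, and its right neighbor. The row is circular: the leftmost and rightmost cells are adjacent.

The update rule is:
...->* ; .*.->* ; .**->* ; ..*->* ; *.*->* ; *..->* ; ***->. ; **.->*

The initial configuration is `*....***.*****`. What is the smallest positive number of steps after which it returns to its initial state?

2

step 1: ******.***....
step 2: *....***.*****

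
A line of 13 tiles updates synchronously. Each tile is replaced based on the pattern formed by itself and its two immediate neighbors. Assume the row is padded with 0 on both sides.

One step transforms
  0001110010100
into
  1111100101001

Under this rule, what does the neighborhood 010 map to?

At position 8 the neighborhood is 010; the next row has 0 there.

0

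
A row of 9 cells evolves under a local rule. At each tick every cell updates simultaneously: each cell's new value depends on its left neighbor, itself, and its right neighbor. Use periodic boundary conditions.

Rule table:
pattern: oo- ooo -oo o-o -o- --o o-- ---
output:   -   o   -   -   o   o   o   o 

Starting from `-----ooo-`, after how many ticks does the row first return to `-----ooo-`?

tick 1: ooooo-o-o
tick 2: oooo--o--
tick 3: -oo-ooooo
tick 4: -----ooo-

4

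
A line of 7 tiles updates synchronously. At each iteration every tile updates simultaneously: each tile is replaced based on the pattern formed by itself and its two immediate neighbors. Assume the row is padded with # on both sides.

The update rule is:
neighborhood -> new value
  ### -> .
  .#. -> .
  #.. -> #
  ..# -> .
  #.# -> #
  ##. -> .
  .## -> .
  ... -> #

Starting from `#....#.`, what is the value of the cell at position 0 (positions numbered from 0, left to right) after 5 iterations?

.

iteration 1: .###..#
iteration 2: #...#..
iteration 3: .##..#.
iteration 4: #..#..#
iteration 5: .#..#..
position 0 holds .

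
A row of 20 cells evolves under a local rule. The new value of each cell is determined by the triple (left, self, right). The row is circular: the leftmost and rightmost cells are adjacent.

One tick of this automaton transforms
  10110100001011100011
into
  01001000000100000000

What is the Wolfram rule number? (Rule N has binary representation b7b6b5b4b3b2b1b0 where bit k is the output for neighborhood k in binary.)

32

position 13: 111 → 0  (bit 7 = 0)
position 0: 110 → 0  (bit 6 = 0)
position 1: 101 → 1  (bit 5 = 1)
position 6: 100 → 0  (bit 4 = 0)
position 2: 011 → 0  (bit 3 = 0)
position 5: 010 → 0  (bit 2 = 0)
position 9: 001 → 0  (bit 1 = 0)
position 7: 000 → 0  (bit 0 = 0)
bits b7..b0 = 00100000 = 32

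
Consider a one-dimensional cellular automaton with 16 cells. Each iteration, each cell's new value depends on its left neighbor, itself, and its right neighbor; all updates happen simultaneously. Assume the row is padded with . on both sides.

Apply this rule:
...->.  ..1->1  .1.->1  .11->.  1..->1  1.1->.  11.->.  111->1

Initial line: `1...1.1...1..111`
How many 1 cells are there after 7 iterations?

4

11.11.11.1111.1.
..........11..11
.........1..11..
........1111..1.
.......1.11.1111
......11.....11.
.....1..1...1..1
count of 1: 4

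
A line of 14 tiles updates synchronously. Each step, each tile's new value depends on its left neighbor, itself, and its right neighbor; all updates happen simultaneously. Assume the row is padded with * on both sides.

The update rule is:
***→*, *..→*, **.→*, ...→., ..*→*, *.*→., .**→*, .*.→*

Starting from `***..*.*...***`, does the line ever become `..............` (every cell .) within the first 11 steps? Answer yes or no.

no

******.**.****
******.**.****  (fixed point — unchanged through step 11)
step 11 is ******.**.****, still not uniform .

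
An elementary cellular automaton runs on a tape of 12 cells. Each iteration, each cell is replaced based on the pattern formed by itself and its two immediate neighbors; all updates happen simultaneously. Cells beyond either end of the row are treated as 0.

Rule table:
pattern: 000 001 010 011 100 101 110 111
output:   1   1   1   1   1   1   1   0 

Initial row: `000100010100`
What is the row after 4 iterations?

100000000001

111111111111
100000000001
111111111111  (repeats iteration 1; period 2)
iteration 4: 100000000001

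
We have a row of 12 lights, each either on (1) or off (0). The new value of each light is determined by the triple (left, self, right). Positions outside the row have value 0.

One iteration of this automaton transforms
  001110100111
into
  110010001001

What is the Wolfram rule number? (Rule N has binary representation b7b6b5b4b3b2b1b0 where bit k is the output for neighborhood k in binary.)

67

position 3: 111 → 0  (bit 7 = 0)
position 4: 110 → 1  (bit 6 = 1)
position 5: 101 → 0  (bit 5 = 0)
position 7: 100 → 0  (bit 4 = 0)
position 2: 011 → 0  (bit 3 = 0)
position 6: 010 → 0  (bit 2 = 0)
position 1: 001 → 1  (bit 1 = 1)
position 0: 000 → 1  (bit 0 = 1)
bits b7..b0 = 01000011 = 67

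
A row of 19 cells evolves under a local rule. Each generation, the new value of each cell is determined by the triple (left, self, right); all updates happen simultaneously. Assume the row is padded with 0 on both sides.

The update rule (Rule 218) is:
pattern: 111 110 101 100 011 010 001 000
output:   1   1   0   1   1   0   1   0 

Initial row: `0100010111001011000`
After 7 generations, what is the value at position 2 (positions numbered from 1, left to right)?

1

1010100111110011100
0000011111111111110
0000111111111111111
0001111111111111111
0011111111111111111
0111111111111111111
1111111111111111111
position 2 holds 1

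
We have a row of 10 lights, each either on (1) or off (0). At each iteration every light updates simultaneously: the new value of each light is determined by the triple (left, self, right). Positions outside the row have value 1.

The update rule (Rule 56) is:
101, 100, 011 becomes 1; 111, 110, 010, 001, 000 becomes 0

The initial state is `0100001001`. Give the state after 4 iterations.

iteration 1: 1010000101
iteration 2: 0101000011
iteration 3: 1010100010
iteration 4: 0101010001

0101010001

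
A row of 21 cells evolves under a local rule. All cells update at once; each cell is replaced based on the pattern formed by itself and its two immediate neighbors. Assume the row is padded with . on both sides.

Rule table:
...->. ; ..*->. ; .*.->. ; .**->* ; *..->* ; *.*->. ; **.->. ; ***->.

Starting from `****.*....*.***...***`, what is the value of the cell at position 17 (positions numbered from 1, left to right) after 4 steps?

.

step 1: *.....*.....*..*..*..
step 2: .*.....*.....*..*..*.
step 3: ..*.....*.....*..*..*
step 4: ...*.....*.....*..*..
position 17 holds .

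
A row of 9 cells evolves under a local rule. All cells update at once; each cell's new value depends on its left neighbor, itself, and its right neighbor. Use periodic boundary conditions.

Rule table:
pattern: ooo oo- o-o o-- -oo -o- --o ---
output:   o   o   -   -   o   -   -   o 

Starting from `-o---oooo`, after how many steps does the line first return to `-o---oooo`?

step 1: ---o-oooo
step 2: -o---oooo

2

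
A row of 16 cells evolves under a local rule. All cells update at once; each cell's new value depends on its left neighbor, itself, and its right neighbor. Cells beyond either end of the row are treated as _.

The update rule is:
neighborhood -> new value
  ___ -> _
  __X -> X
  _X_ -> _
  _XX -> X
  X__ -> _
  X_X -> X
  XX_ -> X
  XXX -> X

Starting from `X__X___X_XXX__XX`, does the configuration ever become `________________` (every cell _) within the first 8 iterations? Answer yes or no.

no

__X___X_XXXX_XXX
_X___X_XXXXXXXXX
X___X_XXXXXXXXXX
___X_XXXXXXXXXXX
__X_XXXXXXXXXXXX
_X_XXXXXXXXXXXXX
X_XXXXXXXXXXXXXX
_XXXXXXXXXXXXXXX
iteration 8 is _XXXXXXXXXXXXXXX, still not uniform _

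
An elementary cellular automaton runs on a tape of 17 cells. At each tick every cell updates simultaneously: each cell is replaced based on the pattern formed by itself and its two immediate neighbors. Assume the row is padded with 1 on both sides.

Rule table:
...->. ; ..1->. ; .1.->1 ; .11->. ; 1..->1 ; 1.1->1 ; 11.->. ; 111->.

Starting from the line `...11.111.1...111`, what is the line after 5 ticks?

tick 1: 1....1...111.....
tick 2: .1...11.....1....
tick 3: 111....1....11...
tick 4: ...1...11.....1..
tick 5: 1..11....1....11.

1..11....1....11.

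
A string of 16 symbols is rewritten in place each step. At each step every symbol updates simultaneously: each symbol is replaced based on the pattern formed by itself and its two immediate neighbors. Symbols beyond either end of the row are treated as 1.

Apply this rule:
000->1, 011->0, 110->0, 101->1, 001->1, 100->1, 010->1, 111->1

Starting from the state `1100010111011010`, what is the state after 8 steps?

1011111010100111
0101110111111011
1110101011110101
1101111101101110
1010111010010101
0111010111111110
1010111011111101
0111010101111010

0111010101111010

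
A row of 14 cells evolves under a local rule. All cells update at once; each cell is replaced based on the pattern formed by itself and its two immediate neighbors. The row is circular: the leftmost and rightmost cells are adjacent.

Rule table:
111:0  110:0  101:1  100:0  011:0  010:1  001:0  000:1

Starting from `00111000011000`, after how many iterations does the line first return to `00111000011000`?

iteration 1: 10000011000011
iteration 2: 00111000011000

2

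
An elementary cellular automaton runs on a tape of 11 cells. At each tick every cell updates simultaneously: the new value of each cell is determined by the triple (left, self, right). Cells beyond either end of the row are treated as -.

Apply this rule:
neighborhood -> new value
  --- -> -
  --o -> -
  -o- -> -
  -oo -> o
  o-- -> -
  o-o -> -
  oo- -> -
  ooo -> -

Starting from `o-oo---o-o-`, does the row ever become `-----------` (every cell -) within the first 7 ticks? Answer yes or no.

yes

--o--------
-----------
all cells are - at tick 2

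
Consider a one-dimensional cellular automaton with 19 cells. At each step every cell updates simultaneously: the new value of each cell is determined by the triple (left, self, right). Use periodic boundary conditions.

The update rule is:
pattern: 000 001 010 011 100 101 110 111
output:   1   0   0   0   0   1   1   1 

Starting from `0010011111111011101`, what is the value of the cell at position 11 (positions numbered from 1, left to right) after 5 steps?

0000001111111101110
1111100111111110110
0111100011111111011
1011101001111111101
1101110000111111110
position 11 holds 1

1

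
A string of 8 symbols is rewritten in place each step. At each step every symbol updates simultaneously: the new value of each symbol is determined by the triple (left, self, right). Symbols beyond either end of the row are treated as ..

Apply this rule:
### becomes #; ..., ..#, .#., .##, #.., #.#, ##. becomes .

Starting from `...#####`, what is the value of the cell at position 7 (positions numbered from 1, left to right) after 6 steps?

.

....###.
.....#..
........
........  (fixed point — unchanged through step 6)
position 7 holds .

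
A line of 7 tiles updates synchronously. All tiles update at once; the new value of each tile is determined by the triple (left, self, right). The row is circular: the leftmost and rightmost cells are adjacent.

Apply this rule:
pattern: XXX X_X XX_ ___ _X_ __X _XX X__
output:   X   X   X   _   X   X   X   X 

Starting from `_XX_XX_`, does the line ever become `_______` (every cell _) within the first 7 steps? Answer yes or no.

no

XXXXXXX
XXXXXXX  (fixed point — unchanged through step 7)
step 7 is XXXXXXX, still not uniform _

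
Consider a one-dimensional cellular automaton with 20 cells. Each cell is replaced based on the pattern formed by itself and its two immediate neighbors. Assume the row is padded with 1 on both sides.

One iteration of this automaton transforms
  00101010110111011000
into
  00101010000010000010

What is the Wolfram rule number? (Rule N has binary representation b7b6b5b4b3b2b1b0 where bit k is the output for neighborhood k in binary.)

position 12: 111 → 1  (bit 7 = 1)
position 9: 110 → 0  (bit 6 = 0)
position 3: 101 → 0  (bit 5 = 0)
position 0: 100 → 0  (bit 4 = 0)
position 8: 011 → 0  (bit 3 = 0)
position 2: 010 → 1  (bit 2 = 1)
position 1: 001 → 0  (bit 1 = 0)
position 18: 000 → 1  (bit 0 = 1)
bits b7..b0 = 10000101 = 133

133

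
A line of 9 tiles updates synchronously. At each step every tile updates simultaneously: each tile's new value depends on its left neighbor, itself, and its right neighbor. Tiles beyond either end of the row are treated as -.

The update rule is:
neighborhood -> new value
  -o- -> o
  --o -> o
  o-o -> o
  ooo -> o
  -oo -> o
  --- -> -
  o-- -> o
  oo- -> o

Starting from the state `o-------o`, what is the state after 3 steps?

oo-----oo
ooo---ooo
oooo-oooo

oooo-oooo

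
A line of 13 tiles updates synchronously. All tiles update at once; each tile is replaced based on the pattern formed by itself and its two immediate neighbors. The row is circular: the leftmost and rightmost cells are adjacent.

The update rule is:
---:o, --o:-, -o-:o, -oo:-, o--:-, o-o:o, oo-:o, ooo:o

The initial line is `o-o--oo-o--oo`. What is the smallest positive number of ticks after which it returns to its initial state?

ooo---ooo---o
ooo-o--oo-o--
-oooo---ooo--
--ooo-o--oo-o
---oooo---ooo
-o--ooo-o--oo
oo---oooo---o
oo-o--ooo-o--
-ooo---oooo--
--oo-o--ooo-o
---ooo---oooo
-o--oo-o--ooo
oo---ooo---oo
oo-o--oo-o--o
oooo---ooo---
-ooo-o--oo-o-
--oooo---ooo-
o--ooo-o--oo-
o---oooo---oo
o-o--ooo-o--o
ooo---oooo---
-oo-o--ooo-o-
--ooo---oooo-
o--oo-o--ooo-
o---ooo---ooo
o-o--oo-o--oo

26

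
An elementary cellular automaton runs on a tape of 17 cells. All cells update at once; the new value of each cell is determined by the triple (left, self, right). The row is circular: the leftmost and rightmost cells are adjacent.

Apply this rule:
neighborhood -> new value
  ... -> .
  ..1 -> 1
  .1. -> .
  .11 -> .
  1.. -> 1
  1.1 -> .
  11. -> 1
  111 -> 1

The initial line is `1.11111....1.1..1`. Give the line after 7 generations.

1..11111..1...11.
.11.111111.1.1.1.
1.1..11111......1
1..11.11111....1.
.11.1..11111..1..
1.1..11.111111.1.
...11.1..11111...

...11.1..11111...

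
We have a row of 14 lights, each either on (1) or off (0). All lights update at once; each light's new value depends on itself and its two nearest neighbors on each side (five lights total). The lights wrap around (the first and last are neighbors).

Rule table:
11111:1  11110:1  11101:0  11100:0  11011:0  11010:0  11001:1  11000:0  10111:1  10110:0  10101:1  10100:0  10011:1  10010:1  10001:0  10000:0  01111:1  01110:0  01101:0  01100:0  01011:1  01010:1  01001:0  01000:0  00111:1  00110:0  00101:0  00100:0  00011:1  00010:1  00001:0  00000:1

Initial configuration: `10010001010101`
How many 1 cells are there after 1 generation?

8

01100010111110
count of 1: 8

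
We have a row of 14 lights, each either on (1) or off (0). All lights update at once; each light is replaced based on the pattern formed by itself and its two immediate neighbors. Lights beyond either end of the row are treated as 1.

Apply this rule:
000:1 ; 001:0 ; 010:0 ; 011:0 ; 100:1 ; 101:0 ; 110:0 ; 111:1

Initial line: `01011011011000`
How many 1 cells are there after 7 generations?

00000000000110
11111111110000
11111111101110
11111111000100
11111110110010
11111100001000
11111011100110
count of 1: 10

10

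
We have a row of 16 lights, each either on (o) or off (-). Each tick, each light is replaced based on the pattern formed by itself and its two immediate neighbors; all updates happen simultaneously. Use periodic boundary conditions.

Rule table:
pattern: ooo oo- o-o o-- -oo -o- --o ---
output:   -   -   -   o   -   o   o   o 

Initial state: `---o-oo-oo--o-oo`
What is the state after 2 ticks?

----oooooo---ooo

oooo------ooo---
----oooooo---ooo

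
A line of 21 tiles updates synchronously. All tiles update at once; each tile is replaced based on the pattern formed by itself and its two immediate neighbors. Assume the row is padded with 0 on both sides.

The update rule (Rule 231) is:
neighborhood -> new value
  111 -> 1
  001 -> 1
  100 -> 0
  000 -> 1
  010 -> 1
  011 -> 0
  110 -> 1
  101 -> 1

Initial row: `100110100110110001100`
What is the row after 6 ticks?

101011101011010110101
111101111101111011111
011110111110111101111
101111011111011110111
110111101111101111011
011011110111110111101

011011110111110111101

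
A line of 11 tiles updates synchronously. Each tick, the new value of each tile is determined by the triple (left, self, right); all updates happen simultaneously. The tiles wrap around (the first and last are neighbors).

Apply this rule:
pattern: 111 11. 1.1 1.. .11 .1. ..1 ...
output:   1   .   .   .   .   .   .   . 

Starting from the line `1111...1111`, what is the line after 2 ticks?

11.......11

111.....111
11.......11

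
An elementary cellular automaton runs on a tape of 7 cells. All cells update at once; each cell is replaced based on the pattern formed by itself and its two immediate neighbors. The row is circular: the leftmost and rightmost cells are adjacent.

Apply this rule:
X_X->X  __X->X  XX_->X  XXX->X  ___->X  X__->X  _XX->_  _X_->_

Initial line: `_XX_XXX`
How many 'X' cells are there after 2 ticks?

5

X_XX_XX
XX_XX_X
count of X: 5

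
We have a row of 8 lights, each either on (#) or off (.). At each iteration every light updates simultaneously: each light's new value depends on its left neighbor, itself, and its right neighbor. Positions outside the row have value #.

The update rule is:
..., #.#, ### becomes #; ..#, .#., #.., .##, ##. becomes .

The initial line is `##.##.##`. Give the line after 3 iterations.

iteration 1: #.#..#.#
iteration 2: .#....#.
iteration 3: #..##..#

#..##..#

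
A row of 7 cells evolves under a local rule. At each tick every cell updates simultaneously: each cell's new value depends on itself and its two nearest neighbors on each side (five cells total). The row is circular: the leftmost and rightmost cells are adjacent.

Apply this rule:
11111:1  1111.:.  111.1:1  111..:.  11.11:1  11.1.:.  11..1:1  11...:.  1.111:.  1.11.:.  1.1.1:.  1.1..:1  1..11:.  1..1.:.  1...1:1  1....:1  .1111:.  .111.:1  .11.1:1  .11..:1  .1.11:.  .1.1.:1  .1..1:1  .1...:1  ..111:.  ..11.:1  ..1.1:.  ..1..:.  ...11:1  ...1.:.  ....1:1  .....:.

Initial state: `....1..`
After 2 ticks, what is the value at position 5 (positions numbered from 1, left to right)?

tick 1: ..1..11
tick 2: 1..1.11
position 5 holds .

.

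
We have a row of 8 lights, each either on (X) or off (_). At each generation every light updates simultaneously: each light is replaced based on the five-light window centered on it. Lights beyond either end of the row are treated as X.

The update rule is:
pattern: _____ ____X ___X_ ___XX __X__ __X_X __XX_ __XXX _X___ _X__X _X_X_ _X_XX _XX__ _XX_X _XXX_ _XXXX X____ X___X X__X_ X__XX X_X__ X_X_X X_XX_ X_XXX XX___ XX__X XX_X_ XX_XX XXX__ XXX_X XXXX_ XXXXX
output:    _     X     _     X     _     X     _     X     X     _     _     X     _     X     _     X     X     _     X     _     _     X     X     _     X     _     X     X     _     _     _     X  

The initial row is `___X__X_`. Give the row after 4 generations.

X____XXX
_XXXXXXX
X_XXXXXX
_X_XXXXX

_X_XXXXX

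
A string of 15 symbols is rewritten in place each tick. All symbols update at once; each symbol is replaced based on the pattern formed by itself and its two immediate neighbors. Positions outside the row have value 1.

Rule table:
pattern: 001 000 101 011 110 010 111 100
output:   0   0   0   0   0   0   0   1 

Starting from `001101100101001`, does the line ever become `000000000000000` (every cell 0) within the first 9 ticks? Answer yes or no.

tick 1: 100000010000100
tick 2: 010000001000010
tick 3: 001000000100000
tick 4: 100100000010000
tick 5: 010010000001000
tick 6: 001001000000100
tick 7: 100100100000010
tick 8: 010010010000000
tick 9: 001001001000000
tick 9 is 001001001000000, still not uniform 0

no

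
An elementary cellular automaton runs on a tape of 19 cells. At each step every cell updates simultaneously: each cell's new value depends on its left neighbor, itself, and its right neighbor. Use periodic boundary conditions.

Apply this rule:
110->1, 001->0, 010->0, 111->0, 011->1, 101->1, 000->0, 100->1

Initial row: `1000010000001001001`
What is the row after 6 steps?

1100001000000100101
0110000100000010011
1111000010000001011
0001100001000000110
0001110000100000111
1001011000010000101

1001011000010000101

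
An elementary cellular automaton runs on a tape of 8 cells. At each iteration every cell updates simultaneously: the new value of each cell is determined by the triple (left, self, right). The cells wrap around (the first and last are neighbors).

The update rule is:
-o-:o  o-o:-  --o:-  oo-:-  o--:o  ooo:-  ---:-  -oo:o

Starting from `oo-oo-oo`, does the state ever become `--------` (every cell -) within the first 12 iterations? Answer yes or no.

---o--o-
---oo-oo
o--o--o-
oo-oo-o-
o--o--o-  (repeats iteration 3; period 2)
iteration 12: oo-oo-o-
iteration 12 is oo-oo-o-, still not uniform -

no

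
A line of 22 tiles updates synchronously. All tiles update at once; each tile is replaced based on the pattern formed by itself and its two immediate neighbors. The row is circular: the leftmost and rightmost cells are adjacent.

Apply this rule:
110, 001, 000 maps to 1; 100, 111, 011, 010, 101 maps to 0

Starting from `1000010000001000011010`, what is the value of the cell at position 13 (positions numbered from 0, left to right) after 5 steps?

0

0011100111110011101000
1100101000010100100011
0101000011100001001100
1000011100101110010101
1011100101000010100000
position 13 holds 0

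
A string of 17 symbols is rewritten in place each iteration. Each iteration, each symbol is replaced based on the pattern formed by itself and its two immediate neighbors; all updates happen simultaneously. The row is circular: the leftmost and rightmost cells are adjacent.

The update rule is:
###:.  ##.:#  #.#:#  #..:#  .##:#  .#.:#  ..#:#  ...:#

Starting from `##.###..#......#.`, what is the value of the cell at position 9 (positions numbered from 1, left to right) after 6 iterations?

####.############
...###...........
####.############  (repeats iteration 1; period 2)
iteration 6: ...###...........
position 9 holds .

.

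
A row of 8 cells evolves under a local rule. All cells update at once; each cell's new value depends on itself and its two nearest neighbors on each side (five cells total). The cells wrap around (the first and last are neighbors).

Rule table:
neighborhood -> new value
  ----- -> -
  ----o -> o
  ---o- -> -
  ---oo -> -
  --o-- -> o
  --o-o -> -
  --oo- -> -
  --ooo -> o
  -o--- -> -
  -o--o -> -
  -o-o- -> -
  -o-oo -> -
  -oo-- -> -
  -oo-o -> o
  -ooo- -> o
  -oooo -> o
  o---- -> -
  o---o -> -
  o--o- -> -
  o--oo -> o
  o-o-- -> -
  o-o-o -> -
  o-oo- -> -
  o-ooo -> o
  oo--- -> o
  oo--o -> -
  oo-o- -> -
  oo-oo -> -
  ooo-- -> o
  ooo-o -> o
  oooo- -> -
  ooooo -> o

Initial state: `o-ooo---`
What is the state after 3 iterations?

---o--o-

iteration 1: --oooo--
iteration 2: o-oo-oo-
iteration 3: ---o--o-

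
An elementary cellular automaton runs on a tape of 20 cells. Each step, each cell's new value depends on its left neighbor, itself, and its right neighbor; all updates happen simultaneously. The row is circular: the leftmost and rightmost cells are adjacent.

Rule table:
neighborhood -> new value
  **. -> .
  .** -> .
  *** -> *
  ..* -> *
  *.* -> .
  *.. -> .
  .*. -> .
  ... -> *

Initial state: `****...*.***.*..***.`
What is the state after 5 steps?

...**..**...***....*

.**..**...*....*.*..
*...*...**..***....*
..**..**...*.*..***.
**...*...**....*.*..
...**..**...***....*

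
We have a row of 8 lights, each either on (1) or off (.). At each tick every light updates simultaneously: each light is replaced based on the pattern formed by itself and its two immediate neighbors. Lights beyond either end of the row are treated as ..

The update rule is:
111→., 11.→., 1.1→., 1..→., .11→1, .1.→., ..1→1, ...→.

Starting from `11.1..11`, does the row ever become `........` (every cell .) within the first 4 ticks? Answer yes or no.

no

1....11.
....11..
...11...
..11....
tick 4 is ..11...., still not uniform .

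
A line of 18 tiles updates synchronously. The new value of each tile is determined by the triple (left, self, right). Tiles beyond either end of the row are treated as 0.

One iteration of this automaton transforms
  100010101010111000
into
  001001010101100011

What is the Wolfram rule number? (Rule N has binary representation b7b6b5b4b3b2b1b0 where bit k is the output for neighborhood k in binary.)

41

position 13: 111 → 0  (bit 7 = 0)
position 14: 110 → 0  (bit 6 = 0)
position 5: 101 → 1  (bit 5 = 1)
position 1: 100 → 0  (bit 4 = 0)
position 12: 011 → 1  (bit 3 = 1)
position 0: 010 → 0  (bit 2 = 0)
position 3: 001 → 0  (bit 1 = 0)
position 2: 000 → 1  (bit 0 = 1)
bits b7..b0 = 00101001 = 41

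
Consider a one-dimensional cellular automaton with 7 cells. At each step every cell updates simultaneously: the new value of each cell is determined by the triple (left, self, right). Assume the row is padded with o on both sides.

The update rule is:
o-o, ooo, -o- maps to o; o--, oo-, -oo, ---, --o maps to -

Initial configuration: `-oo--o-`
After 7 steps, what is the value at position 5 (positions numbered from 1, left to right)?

-

o----oo
------o
-------
-------  (fixed point — unchanged through step 7)
position 5 holds -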